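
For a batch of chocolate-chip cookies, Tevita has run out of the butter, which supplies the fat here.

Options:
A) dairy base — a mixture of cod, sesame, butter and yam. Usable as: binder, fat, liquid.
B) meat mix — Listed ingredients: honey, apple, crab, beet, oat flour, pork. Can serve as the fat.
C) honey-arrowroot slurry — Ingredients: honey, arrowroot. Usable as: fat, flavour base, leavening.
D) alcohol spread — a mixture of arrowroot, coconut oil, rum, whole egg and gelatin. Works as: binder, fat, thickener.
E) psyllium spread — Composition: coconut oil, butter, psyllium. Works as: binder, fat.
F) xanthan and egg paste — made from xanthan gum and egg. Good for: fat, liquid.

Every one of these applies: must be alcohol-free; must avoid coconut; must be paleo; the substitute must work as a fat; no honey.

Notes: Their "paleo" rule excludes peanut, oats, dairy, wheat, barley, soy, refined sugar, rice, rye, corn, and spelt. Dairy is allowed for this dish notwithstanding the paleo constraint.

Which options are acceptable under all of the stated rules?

A, F

A: dairy is permitted under the paleo carve-out; nothing else excluded — OK
B: has oat flour, so not paleo; has honey, so not honey-free — out
C: has honey, so not honey-free — reject
D: has rum, so not alcohol-free; has coconut oil, so not coconut-free — out
E: has coconut oil, so not coconut-free — out
F: every rule checks out — keep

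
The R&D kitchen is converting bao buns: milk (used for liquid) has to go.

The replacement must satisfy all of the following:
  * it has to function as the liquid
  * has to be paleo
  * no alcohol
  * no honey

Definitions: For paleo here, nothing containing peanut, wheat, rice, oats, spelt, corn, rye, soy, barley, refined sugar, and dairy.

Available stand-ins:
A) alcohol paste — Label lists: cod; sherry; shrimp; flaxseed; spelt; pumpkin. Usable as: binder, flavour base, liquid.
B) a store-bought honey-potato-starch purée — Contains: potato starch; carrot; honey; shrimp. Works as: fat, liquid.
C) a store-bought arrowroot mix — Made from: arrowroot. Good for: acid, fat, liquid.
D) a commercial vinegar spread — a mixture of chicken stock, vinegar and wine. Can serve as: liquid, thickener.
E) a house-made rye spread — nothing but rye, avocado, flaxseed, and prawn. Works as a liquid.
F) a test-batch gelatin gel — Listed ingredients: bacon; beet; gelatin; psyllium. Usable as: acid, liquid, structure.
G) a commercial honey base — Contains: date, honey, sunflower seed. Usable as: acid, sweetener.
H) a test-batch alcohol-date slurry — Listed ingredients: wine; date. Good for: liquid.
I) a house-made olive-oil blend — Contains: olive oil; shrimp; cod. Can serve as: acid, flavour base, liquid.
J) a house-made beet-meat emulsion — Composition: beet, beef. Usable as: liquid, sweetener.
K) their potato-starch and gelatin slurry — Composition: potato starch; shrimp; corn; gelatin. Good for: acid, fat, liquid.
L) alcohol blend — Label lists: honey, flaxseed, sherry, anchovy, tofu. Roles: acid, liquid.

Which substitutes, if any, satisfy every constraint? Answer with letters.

A: has spelt, so not paleo; has sherry, so not alcohol-free — no
B: has honey, so not honey-free — reject
C: no alcohol, paleo — keep
D: has wine, so not alcohol-free — no
E: has rye, so not paleo — out
F: every rule checks out — valid
G: not usable as a liquid; has honey, so not honey-free — out
H: has wine, so not alcohol-free — no
I: all constraints satisfied — keep
J: works as a liquid, no alcohol, no honey — keep
K: has corn, so not paleo — reject
L: has tofu, so not paleo; has honey, so not honey-free (and 1 more) — out

C, F, I, J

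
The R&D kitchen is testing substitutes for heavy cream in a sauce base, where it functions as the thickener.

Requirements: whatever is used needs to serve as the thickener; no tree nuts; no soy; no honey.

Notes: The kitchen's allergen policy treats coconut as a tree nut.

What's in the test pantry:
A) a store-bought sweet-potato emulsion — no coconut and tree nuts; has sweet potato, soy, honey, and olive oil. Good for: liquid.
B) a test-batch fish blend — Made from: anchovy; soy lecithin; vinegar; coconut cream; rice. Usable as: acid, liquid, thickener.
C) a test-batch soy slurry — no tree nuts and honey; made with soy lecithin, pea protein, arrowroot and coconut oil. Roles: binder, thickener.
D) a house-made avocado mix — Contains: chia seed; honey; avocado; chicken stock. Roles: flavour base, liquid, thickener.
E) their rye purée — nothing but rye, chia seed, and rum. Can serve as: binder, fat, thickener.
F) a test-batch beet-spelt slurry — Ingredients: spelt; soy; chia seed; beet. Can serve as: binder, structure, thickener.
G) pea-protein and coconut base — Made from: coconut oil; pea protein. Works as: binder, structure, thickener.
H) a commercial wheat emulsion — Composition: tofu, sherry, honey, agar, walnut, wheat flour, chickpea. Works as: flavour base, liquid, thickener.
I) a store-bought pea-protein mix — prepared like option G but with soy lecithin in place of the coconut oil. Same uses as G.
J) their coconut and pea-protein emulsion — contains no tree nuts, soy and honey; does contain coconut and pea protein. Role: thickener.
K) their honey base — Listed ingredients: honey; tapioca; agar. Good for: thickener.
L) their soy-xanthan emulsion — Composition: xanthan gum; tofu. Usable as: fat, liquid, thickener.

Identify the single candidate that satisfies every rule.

A: not usable as a thickener; has honey, so not honey-free (and 1 more) — reject
B: has soy lecithin, so not soy-free; has coconut cream, so not tree-nut-free — no
C: has soy lecithin, so not soy-free; has coconut oil, so not tree-nut-free — out
D: has honey, so not honey-free — no
E: every rule checks out — valid
F: has soy, so not soy-free — reject
G: has coconut oil, so not tree-nut-free — out
H: has honey, so not honey-free; has tofu, so not soy-free (and 1 more) — no
I: has soy lecithin, so not soy-free — reject
J: has coconut, so not tree-nut-free — out
K: has honey, so not honey-free — reject
L: has tofu, so not soy-free — out

E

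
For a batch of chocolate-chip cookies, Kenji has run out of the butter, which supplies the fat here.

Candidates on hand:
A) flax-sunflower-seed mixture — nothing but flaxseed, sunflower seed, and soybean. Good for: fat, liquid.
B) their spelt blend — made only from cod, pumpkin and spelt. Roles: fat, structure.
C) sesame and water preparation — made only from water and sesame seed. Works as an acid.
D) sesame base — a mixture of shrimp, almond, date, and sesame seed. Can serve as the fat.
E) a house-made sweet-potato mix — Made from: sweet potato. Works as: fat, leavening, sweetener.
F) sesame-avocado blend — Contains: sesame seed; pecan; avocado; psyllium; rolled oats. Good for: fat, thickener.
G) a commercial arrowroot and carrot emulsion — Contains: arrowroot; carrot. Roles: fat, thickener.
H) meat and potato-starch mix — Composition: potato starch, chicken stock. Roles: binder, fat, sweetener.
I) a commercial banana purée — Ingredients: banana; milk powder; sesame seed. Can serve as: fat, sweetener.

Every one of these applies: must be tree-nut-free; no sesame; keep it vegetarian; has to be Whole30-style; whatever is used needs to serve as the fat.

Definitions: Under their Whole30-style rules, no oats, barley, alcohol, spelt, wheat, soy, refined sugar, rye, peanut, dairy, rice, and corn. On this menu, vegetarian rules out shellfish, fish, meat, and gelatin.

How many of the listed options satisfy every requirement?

A: has soybean, so not Whole30-style — out
B: has spelt, so not Whole30-style; has cod, so not vegetarian — reject
C: not usable as a fat; has sesame seed, so not sesame-free — no
D: has shrimp, so not vegetarian; has sesame seed, so not sesame-free (and 1 more) — reject
E: only sweet potato; none excluded — keep
F: has rolled oats, so not Whole30-style; has sesame seed, so not sesame-free (and 1 more) — reject
G: works as a fat, no sesame, Whole30-style — OK
H: has chicken stock, so not vegetarian — reject
I: has milk powder, so not Whole30-style; has sesame seed, so not sesame-free — reject

2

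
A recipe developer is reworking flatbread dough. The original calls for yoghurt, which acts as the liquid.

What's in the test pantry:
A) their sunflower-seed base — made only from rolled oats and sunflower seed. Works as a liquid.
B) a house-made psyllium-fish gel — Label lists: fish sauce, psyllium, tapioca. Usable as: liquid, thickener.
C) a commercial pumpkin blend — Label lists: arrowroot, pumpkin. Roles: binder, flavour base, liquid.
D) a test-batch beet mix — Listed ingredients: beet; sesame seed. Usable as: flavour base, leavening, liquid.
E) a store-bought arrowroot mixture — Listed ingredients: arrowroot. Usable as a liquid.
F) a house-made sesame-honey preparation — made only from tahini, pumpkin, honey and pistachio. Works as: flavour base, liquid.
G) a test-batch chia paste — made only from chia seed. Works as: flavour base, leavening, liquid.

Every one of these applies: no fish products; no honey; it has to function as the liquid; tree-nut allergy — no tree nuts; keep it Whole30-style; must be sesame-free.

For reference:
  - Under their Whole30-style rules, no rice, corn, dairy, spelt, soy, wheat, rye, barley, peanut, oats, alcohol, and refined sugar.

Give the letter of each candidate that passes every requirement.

C, E, G

A: has rolled oats, so not Whole30-style — no
B: has fish sauce, so not fish-free — no
C: Whole30-style, no sesame — keep
D: has sesame seed, so not sesame-free — no
E: only arrowroot; none excluded — OK
F: has tahini, so not sesame-free; has pistachio, so not tree-nut-free (and 1 more) — out
G: all constraints satisfied — keep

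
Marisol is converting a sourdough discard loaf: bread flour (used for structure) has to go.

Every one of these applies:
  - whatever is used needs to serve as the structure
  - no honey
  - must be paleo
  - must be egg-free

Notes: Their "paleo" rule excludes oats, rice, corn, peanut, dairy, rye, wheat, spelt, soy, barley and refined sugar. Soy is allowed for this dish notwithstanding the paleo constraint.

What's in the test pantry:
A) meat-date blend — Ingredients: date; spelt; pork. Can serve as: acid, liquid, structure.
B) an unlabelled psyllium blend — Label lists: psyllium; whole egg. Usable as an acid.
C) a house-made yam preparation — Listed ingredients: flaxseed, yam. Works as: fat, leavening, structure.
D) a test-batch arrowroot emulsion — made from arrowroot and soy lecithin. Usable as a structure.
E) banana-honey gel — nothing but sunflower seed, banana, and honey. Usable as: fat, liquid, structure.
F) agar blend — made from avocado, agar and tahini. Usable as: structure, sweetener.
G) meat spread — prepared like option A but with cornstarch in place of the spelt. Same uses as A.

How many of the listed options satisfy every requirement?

A: has spelt, so not paleo — out
B: not usable as a structure; has whole egg, so not egg-free — out
C: works as a structure, no egg, paleo — OK
D: soy is permitted under the paleo carve-out; nothing else excluded — OK
E: has honey, so not honey-free — no
F: no honey, no egg — keep
G: has cornstarch, so not paleo — out

3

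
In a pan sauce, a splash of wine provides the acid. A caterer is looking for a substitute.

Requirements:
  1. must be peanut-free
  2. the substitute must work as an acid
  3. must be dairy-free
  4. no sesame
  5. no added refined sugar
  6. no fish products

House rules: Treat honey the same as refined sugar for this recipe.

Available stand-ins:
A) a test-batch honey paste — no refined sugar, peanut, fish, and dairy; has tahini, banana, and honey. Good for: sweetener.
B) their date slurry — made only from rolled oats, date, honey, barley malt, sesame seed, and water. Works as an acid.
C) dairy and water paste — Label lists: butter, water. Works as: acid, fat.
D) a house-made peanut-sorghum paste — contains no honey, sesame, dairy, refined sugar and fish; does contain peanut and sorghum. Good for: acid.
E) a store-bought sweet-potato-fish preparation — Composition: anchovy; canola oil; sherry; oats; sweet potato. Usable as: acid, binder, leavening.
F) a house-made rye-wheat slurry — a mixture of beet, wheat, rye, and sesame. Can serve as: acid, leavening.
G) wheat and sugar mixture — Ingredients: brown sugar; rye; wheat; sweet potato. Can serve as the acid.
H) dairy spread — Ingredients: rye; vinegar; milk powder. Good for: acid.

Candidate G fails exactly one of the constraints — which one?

usable as an acid: satisfied
sesame-free: satisfied
no-added-sugar: has brown sugar — fails
dairy-free: satisfied
peanut-free: satisfied
fish-free: satisfied

no-added-sugar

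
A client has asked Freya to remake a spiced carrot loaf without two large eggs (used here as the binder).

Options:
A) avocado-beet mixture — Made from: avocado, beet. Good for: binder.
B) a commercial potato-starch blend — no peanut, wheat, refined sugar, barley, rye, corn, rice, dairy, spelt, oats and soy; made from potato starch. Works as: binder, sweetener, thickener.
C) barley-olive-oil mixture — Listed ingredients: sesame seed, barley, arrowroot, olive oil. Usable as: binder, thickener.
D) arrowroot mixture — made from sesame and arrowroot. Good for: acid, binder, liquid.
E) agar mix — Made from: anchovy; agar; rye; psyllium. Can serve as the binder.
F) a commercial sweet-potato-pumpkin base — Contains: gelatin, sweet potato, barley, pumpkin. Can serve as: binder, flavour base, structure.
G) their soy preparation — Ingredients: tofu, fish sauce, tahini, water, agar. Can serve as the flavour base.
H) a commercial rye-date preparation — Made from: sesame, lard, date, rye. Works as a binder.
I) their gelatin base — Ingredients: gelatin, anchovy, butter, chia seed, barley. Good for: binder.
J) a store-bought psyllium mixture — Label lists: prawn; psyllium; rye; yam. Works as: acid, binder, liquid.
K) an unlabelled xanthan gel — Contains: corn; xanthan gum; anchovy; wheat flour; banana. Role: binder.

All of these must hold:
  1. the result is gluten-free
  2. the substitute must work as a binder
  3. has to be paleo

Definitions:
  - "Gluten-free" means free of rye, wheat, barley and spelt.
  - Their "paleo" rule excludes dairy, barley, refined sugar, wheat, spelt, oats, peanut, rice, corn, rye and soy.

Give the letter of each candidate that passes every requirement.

A, B, D

A: only beet and avocado; none excluded — keep
B: gluten-free, paleo — valid
C: has barley, so not gluten-free; has barley, so not paleo — reject
D: only sesame and arrowroot; none excluded — keep
E: has rye, so not gluten-free; has rye, so not paleo — no
F: has barley, so not gluten-free; has barley, so not paleo — no
G: not usable as a binder; has tofu, so not paleo — reject
H: has rye, so not gluten-free; has rye, so not paleo — out
I: has barley, so not gluten-free; has barley, so not paleo — no
J: has rye, so not gluten-free; has rye, so not paleo — reject
K: has wheat flour, so not gluten-free; has corn, so not paleo — reject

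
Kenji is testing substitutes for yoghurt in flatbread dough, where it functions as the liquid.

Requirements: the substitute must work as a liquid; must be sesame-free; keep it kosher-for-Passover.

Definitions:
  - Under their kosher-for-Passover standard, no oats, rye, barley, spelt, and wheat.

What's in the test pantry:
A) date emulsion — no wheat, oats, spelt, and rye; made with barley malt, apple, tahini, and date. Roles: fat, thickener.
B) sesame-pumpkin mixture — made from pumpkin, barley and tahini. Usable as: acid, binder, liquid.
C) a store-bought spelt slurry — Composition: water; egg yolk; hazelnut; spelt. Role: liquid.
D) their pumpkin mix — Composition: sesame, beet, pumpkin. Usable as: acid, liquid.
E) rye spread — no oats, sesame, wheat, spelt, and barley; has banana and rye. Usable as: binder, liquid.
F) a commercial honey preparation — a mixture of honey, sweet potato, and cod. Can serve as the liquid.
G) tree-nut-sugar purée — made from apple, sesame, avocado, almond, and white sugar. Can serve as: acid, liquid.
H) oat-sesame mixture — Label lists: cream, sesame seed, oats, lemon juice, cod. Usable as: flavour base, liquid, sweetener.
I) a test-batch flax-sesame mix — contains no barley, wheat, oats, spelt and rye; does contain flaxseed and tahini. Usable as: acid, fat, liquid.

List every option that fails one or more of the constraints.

A, B, C, D, E, G, H, I

A: not usable as a liquid; has barley malt, so not kosher-for-Passover (and 1 more) — no
B: has barley, so not kosher-for-Passover; has tahini, so not sesame-free — no
C: has spelt, so not kosher-for-Passover — reject
D: has sesame, so not sesame-free — out
E: has rye, so not kosher-for-Passover — reject
F: every rule checks out — valid
G: has sesame, so not sesame-free — no
H: has oats, so not kosher-for-Passover; has sesame seed, so not sesame-free — reject
I: has tahini, so not sesame-free — no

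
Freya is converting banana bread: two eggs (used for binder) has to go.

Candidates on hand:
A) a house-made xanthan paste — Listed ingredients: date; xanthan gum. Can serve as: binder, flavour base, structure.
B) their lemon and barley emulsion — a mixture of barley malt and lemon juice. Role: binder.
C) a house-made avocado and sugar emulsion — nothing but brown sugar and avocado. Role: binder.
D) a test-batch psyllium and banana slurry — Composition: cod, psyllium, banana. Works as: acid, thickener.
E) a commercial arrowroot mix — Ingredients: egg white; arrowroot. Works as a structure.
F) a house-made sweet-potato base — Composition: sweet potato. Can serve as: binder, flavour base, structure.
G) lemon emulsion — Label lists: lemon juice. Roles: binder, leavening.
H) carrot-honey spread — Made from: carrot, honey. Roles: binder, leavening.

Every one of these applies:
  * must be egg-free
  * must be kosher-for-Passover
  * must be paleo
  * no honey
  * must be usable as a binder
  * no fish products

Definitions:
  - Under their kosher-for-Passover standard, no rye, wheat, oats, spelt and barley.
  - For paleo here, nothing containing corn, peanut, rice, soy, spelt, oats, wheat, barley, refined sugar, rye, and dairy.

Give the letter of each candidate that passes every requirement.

A, F, G

A: all constraints satisfied — valid
B: has barley malt, so not kosher-for-Passover; has barley malt, so not paleo — no
C: has brown sugar, so not paleo — out
D: not usable as a binder; has cod, so not fish-free — out
E: not usable as a binder; has egg white, so not egg-free — reject
F: every rule checks out — valid
G: kosher-for-Passover, no fish — keep
H: has honey, so not honey-free — out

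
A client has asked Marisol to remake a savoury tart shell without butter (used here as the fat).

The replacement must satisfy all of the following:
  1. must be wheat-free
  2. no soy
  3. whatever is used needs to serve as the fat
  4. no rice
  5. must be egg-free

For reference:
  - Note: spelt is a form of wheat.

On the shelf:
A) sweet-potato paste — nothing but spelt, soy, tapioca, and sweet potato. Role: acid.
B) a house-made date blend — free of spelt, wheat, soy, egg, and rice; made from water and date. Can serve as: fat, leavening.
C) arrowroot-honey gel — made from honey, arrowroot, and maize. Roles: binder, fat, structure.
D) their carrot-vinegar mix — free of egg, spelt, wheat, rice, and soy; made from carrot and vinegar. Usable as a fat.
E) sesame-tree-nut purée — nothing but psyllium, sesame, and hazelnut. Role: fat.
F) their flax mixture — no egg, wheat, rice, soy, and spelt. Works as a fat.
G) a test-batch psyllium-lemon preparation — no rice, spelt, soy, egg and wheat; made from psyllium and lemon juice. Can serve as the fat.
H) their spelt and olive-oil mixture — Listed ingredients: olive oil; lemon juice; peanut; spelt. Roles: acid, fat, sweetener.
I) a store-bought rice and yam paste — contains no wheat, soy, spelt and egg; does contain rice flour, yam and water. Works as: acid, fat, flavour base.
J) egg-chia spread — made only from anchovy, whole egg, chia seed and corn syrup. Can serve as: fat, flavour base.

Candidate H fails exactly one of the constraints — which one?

usable as a fat: satisfied
soy-free: satisfied
wheat-free: has spelt — fails
rice-free: satisfied
egg-free: satisfied

wheat-free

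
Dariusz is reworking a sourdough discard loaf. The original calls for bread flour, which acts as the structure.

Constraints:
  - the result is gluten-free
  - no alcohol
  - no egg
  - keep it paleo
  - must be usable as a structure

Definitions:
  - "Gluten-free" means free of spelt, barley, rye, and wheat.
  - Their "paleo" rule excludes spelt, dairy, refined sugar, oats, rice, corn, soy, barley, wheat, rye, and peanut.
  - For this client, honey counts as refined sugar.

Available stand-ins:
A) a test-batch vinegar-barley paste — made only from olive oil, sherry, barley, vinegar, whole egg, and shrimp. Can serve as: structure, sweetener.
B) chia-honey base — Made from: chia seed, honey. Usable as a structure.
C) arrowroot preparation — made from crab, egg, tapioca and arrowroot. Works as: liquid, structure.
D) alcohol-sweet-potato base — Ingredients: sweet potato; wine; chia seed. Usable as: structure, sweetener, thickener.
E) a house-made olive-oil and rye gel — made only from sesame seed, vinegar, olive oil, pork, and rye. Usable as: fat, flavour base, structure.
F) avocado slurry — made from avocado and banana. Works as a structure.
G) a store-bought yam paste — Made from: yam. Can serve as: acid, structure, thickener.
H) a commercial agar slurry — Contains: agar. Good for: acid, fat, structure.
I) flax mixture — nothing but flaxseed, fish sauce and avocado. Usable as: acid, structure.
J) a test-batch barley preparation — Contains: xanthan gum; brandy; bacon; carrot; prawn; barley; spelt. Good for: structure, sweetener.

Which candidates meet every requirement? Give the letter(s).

F, G, H, I

A: has barley, so not gluten-free; has barley, so not paleo (and 2 more) — no
B: has honey, so not paleo — reject
C: has egg, so not egg-free — out
D: has wine, so not alcohol-free — out
E: has rye, so not gluten-free; has rye, so not paleo — out
F: gluten-free, no egg — keep
G: only yam; none excluded — keep
H: only agar; none excluded — OK
I: nothing on the exclusion list — keep
J: has barley, so not gluten-free; has barley, so not paleo (and 1 more) — out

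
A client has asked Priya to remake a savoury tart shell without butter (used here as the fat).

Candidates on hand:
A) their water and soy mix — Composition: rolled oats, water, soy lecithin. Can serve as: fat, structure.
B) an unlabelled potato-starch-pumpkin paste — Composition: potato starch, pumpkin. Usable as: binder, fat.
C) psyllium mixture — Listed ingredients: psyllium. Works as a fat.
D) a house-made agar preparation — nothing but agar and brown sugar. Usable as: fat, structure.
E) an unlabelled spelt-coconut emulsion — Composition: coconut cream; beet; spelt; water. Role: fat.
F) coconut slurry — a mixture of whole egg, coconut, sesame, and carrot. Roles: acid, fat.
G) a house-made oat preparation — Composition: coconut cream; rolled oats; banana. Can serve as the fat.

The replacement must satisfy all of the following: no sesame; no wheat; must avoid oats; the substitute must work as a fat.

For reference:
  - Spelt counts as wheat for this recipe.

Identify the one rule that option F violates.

usable as a fat: satisfied
oat-free: satisfied
wheat-free: satisfied
sesame-free: has sesame — fails

sesame-free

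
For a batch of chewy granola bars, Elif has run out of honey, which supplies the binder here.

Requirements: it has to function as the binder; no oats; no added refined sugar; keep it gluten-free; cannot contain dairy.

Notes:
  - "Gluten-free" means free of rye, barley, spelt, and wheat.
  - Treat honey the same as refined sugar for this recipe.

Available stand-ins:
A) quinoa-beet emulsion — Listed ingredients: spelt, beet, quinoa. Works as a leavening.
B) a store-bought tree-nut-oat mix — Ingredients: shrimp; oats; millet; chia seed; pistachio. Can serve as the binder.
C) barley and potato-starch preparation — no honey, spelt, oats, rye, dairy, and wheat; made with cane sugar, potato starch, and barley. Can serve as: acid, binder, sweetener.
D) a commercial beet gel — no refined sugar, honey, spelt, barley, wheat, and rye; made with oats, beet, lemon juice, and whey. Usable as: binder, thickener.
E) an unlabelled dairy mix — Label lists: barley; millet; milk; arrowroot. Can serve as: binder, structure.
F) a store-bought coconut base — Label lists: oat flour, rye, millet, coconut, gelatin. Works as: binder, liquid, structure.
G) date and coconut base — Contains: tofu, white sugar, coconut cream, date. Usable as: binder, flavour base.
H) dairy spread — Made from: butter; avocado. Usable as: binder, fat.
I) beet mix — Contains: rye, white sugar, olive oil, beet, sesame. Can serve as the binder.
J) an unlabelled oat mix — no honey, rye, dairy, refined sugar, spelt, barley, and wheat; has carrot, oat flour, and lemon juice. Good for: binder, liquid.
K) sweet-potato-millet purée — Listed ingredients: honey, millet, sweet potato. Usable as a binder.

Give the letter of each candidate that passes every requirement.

A: not usable as a binder; has spelt, so not gluten-free — no
B: has oats, so not oat-free — reject
C: has barley, so not gluten-free; has cane sugar, so not no-added-sugar — reject
D: has oats, so not oat-free; has whey, so not dairy-free — no
E: has barley, so not gluten-free; has milk, so not dairy-free — out
F: has rye, so not gluten-free; has oat flour, so not oat-free — out
G: has white sugar, so not no-added-sugar — reject
H: has butter, so not dairy-free — reject
I: has rye, so not gluten-free; has white sugar, so not no-added-sugar — reject
J: has oat flour, so not oat-free — reject
K: has honey, so not no-added-sugar — reject

none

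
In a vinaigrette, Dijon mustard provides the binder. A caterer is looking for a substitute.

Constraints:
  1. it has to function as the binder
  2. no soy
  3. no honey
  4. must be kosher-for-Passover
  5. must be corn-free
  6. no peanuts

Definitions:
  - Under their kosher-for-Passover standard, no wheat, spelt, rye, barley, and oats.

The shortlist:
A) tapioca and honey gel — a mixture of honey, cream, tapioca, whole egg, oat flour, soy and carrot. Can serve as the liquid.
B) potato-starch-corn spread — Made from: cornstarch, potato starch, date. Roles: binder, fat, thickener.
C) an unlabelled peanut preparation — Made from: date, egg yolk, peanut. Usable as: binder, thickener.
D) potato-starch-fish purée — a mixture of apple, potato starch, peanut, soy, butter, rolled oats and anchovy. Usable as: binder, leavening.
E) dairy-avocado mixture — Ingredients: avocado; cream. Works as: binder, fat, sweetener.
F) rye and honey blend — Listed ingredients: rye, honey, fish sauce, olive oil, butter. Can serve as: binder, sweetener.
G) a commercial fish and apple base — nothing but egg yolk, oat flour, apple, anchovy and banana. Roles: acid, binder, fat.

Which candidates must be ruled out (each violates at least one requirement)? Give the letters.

A, B, C, D, F, G

A: not usable as a binder; has oat flour, so not kosher-for-Passover (and 2 more) — no
B: has cornstarch, so not corn-free — out
C: has peanut, so not peanut-free — no
D: has rolled oats, so not kosher-for-Passover; has peanut, so not peanut-free (and 1 more) — no
E: only cream and avocado; none excluded — OK
F: has rye, so not kosher-for-Passover; has honey, so not honey-free — no
G: has oat flour, so not kosher-for-Passover — no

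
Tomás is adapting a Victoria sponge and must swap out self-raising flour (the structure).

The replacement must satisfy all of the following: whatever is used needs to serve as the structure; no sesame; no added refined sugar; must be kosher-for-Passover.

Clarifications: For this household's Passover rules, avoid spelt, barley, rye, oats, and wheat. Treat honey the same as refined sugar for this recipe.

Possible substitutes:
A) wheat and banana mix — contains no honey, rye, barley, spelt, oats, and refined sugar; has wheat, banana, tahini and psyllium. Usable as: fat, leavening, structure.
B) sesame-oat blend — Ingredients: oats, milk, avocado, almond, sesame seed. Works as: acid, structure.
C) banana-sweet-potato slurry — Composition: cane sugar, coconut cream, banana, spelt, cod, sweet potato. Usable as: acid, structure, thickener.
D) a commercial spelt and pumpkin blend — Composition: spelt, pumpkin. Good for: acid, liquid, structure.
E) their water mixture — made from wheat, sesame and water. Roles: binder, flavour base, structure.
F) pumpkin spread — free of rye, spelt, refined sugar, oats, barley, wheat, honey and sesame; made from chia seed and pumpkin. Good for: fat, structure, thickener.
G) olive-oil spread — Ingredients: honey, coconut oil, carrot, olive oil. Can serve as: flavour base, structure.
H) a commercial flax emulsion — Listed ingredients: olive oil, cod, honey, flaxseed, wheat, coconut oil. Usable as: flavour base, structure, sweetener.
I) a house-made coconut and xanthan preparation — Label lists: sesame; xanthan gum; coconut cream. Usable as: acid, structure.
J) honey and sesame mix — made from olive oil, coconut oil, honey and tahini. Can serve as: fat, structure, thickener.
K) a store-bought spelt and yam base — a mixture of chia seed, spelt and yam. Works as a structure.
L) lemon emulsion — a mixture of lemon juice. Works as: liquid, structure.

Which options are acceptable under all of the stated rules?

F, L

A: has wheat, so not kosher-for-Passover; has tahini, so not sesame-free — no
B: has oats, so not kosher-for-Passover; has sesame seed, so not sesame-free — reject
C: has spelt, so not kosher-for-Passover; has cane sugar, so not no-added-sugar — reject
D: has spelt, so not kosher-for-Passover — no
E: has wheat, so not kosher-for-Passover; has sesame, so not sesame-free — reject
F: nothing on the exclusion list — keep
G: has honey, so not no-added-sugar — no
H: has wheat, so not kosher-for-Passover; has honey, so not no-added-sugar — reject
I: has sesame, so not sesame-free — out
J: has tahini, so not sesame-free; has honey, so not no-added-sugar — out
K: has spelt, so not kosher-for-Passover — out
L: only lemon juice; none excluded — valid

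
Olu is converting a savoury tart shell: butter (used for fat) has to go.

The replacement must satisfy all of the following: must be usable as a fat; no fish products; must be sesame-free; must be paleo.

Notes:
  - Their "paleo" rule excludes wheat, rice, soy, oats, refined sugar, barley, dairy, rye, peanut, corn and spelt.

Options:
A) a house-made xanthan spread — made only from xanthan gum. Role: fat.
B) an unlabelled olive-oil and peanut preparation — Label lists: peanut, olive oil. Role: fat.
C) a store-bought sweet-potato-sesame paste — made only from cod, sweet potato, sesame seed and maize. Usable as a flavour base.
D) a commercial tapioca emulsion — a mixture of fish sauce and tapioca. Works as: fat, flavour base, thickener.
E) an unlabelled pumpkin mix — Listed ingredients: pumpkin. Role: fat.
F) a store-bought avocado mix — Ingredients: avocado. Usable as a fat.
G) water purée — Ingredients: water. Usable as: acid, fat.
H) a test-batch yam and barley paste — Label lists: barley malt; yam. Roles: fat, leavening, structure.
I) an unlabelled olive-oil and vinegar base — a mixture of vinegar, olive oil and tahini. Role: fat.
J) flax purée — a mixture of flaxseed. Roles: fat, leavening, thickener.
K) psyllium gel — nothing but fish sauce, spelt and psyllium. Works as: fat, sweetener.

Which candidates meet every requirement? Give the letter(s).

A, E, F, G, J

A: works as a fat, no sesame, paleo — valid
B: has peanut, so not paleo — reject
C: not usable as a fat; has maize, so not paleo (and 2 more) — out
D: has fish sauce, so not fish-free — reject
E: only pumpkin; none excluded — OK
F: all constraints satisfied — keep
G: paleo, no sesame — OK
H: has barley malt, so not paleo — out
I: has tahini, so not sesame-free — out
J: only flaxseed; none excluded — valid
K: has spelt, so not paleo; has fish sauce, so not fish-free — reject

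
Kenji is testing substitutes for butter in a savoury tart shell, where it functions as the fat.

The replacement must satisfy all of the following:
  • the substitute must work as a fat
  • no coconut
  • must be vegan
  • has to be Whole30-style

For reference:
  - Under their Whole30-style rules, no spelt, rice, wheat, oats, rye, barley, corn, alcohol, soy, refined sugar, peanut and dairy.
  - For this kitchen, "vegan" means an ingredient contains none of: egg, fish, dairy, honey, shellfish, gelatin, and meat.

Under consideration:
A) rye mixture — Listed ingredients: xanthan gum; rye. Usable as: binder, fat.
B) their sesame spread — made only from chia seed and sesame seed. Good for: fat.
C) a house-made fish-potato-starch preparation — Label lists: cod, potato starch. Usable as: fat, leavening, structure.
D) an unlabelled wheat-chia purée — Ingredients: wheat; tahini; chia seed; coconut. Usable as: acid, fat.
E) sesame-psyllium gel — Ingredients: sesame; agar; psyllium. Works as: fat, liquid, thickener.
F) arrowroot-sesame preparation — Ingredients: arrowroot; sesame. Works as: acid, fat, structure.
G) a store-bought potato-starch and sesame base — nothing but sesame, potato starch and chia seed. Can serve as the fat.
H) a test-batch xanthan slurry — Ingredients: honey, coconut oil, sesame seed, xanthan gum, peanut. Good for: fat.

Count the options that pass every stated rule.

A: has rye, so not Whole30-style — no
B: nothing on the exclusion list — OK
C: has cod, so not vegan — no
D: has wheat, so not Whole30-style; has coconut, so not coconut-free — no
E: only sesame, agar and psyllium; none excluded — valid
F: Whole30-style, vegan — valid
G: only sesame, chia seed and potato starch; none excluded — keep
H: has peanut, so not Whole30-style; has honey, so not vegan (and 1 more) — out

4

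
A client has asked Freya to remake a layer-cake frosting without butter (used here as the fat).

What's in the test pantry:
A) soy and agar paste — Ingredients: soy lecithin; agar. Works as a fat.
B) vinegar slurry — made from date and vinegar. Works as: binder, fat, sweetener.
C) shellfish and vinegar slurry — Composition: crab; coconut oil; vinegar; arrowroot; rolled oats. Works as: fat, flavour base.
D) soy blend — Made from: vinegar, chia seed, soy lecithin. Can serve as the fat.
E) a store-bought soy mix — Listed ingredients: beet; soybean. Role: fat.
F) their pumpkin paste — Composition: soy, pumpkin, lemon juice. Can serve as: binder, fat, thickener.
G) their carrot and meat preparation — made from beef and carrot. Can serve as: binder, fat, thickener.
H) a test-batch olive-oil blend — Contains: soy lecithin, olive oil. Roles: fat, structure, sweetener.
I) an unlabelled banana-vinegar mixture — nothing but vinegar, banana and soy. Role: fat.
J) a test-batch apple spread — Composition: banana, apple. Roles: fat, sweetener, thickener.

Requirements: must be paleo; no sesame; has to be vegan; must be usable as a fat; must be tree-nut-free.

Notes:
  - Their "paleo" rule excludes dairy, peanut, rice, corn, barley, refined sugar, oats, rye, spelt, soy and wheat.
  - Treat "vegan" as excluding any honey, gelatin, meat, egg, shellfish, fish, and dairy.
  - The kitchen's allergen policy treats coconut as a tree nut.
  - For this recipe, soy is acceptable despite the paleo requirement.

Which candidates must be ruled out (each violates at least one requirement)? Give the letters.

A: soy is permitted under the paleo carve-out; nothing else excluded — OK
B: all constraints satisfied — OK
C: has rolled oats, so not paleo; has crab, so not vegan (and 1 more) — out
D: soy is permitted under the paleo carve-out; nothing else excluded — OK
E: soy is permitted under the paleo carve-out; nothing else excluded — valid
F: soy is permitted under the paleo carve-out; nothing else excluded — valid
G: has beef, so not vegan — out
H: soy is permitted under the paleo carve-out; nothing else excluded — keep
I: soy is permitted under the paleo carve-out; nothing else excluded — OK
J: every rule checks out — keep

C, G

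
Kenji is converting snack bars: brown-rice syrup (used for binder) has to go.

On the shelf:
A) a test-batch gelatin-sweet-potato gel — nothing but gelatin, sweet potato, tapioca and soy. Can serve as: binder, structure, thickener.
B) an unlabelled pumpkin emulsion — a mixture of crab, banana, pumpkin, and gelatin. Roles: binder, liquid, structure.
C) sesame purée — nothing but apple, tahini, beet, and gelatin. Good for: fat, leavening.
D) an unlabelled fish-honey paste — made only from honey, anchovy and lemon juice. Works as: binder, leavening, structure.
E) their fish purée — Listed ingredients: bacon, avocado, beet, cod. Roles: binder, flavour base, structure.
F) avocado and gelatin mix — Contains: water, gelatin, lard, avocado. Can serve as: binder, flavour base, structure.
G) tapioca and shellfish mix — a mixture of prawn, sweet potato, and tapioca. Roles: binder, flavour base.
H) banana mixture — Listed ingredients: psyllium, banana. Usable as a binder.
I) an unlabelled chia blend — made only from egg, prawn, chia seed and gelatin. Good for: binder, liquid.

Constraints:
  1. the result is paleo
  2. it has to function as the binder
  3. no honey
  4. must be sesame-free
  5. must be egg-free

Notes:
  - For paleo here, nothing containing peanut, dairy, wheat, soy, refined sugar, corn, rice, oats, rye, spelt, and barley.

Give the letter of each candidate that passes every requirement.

A: has soy, so not paleo — reject
B: gelatin and crab etc. — none of it excluded — keep
C: not usable as a binder; has tahini, so not sesame-free — out
D: has honey, so not honey-free — out
E: cod and bacon etc. — none of it excluded — valid
F: gelatin and lard etc. — none of it excluded — valid
G: paleo, no honey — keep
H: only banana and psyllium; none excluded — OK
I: has egg, so not egg-free — reject

B, E, F, G, H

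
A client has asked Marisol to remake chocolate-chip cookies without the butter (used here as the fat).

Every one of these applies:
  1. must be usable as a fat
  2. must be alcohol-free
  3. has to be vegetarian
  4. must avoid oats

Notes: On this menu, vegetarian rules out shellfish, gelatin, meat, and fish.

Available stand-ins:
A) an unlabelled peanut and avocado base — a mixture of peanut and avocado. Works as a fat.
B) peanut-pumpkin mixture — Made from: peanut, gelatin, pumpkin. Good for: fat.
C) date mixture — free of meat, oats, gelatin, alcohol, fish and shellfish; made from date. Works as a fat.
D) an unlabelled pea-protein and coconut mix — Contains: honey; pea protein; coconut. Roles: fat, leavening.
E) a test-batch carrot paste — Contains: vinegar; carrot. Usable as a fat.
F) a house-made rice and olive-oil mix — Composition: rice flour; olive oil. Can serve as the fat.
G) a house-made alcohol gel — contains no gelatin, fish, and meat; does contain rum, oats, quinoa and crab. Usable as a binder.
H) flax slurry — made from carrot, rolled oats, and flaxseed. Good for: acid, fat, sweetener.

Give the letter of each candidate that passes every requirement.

A, C, D, E, F

A: only peanut and avocado; none excluded — keep
B: has gelatin, so not vegetarian — out
C: no alcohol, vegetarian — OK
D: vegetarian, no alcohol — valid
E: works as a fat, vegetarian, no alcohol — keep
F: all constraints satisfied — valid
G: not usable as a fat; has crab, so not vegetarian (and 2 more) — out
H: has rolled oats, so not oat-free — no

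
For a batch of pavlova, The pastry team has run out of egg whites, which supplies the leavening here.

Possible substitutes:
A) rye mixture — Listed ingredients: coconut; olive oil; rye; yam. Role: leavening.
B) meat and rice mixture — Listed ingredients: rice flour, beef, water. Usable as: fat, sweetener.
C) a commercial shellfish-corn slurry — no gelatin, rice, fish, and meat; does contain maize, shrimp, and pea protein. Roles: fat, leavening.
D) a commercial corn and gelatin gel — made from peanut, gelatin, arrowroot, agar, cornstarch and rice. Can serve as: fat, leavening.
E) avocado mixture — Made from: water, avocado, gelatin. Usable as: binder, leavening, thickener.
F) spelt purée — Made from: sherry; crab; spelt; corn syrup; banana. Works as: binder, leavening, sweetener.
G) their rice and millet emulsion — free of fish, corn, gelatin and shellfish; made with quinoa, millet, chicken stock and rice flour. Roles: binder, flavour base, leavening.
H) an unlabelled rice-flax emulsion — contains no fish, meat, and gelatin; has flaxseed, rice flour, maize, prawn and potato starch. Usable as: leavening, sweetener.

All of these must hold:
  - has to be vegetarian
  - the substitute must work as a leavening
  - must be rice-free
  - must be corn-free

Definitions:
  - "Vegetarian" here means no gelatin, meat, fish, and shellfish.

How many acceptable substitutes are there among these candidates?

A: all constraints satisfied — valid
B: not usable as a leavening; has beef, so not vegetarian (and 1 more) — reject
C: has shrimp, so not vegetarian; has maize, so not corn-free — out
D: has gelatin, so not vegetarian; has cornstarch, so not corn-free (and 1 more) — reject
E: has gelatin, so not vegetarian — out
F: has crab, so not vegetarian; has corn syrup, so not corn-free — no
G: has chicken stock, so not vegetarian; has rice flour, so not rice-free — reject
H: has prawn, so not vegetarian; has maize, so not corn-free (and 1 more) — no

1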